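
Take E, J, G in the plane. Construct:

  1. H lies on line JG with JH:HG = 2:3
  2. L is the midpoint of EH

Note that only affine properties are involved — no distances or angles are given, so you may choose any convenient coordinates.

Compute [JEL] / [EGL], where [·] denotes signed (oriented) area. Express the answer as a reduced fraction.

[JEL]:[EGL] = 2/3

Set E = (0, 0), J = (1, 0), G = (0, 1); any affine frame gives the same invariant.
1. H lies on line JG with JH:HG = 2:3 ⇒ H = (3/5, 2/5)
2. L is the midpoint of EH ⇒ L = (3/10, 1/5)
2·[JEL] = -1/5, 2·[EGL] = -3/10
[JEL]:[EGL] = -1/5:-3/10 = 2/3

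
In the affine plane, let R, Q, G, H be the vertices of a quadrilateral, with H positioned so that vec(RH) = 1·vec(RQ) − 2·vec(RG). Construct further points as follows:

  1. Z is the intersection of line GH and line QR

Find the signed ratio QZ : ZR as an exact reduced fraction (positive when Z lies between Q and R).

Set R = (0, 0), Q = (1, 0), G = (0, 1), H = (1, -2); any affine frame gives the same invariant.
1. Z is the intersection of line GH and line QR ⇒ Z = (1/3, 0)
Z = Q + t·(R−Q) with t = 2/3, so QZ:ZR = t:(1−t) = 2/3:1/3

QZ:ZR = 2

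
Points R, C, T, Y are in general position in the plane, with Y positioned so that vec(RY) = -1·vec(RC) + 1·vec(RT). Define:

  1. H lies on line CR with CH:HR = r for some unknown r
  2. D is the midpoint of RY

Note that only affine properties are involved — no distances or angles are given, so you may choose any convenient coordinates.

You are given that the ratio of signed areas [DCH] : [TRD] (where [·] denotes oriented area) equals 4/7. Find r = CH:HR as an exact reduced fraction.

Assign R = (0, 0), C = (1, 0), T = (0, 1), Y = (-1, 1) — the answer is frame-independent, so this choice is without loss of generality.
1. With CH:HR = r, write λ = r/(r+1) so H = C + λ·(R−C); H is affine-linear in λ
2. D is the midpoint of RY ⇒ D = (-1/2, 1/2)
Every point depending on H is an affine combination of H and λ-independent points, so each such coordinate is linear in λ; the λ² term in each signed area is a multiple of (R−C)×(R−C) = 0, so 2·[DCH] and 2·[TRD] are each linear in λ. Evaluating at λ=0 and λ=1:
  2·[DCH] = -1/2·λ,   2·[TRD] = -1/2
So [DCH]:[TRD] = (-1/2·λ) / (-1/2). Setting this equal to 4/7:
  -1/2·λ = 4/7·(-1/2)  ⇒  λ = 4/7
Then r = λ/(1−λ) = (4/7)/(3/7) = 4/3. Check: with r = 4/3, H = (3/7, 0) and [DCH]:[TRD] = 4/7 as required.

r = 4/3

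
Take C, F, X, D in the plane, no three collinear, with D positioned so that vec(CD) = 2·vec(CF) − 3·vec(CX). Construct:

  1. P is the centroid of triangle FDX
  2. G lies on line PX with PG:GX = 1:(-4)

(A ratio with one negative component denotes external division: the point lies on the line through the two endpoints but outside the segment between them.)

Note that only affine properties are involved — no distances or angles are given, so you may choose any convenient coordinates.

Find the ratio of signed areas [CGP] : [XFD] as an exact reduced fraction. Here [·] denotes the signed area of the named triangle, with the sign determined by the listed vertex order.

Set C = (0, 0), F = (1, 0), X = (0, 1), D = (2, -3); any affine frame gives the same invariant.
1. P is the centroid of triangle FDX ⇒ P = (1, -2/3)
2. G lies on line PX with PG:GX = 1:(-4) ⇒ G = (4/3, -11/9)
2·[CGP] = 1/3, 2·[XFD] = -2
[CGP]:[XFD] = 1/3:-2 = -1/6

[CGP]:[XFD] = -1/6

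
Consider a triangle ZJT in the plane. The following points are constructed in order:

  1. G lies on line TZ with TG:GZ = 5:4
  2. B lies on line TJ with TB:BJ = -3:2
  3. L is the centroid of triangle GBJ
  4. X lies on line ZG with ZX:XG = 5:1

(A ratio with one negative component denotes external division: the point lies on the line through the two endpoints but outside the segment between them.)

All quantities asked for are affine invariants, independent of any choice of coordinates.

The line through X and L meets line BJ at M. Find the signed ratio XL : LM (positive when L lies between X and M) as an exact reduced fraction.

Work in coordinates with Z = (0, 0), J = (1, 0), T = (0, 1).
1. G lies on line TZ with TG:GZ = 5:4 ⇒ G = (0, 4/9)
2. B lies on line TJ with TB:BJ = -3:2 ⇒ B = (3, -2)
3. L is the centroid of triangle GBJ ⇒ L = (4/3, -14/27)
4. X lies on line ZG with ZX:XG = 5:1 ⇒ X = (0, 10/27)
line XL meets BJ at M = (17/9, -8/9)
L = X + t·(M−X) with t = 12/17, so XL:LM = 12/17:5/17

XL:LM = 12/5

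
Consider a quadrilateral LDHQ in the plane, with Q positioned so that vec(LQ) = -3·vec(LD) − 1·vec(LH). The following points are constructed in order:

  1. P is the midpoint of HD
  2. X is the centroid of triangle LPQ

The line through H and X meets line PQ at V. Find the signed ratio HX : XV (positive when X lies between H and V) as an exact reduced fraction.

HX:XV = -17/2

Assign L = (0, 0), D = (1, 0), H = (0, 1), Q = (-3, -1) — the answer is frame-independent, so this choice is without loss of generality.
1. P is the midpoint of HD ⇒ P = (1/2, 1/2)
2. X is the centroid of triangle LPQ ⇒ X = (-5/6, -1/6)
line HX meets PQ at V = (-25/34, -1/34)
X = H + t·(V−H) with t = 17/15, so HX:XV = 17/15:-2/15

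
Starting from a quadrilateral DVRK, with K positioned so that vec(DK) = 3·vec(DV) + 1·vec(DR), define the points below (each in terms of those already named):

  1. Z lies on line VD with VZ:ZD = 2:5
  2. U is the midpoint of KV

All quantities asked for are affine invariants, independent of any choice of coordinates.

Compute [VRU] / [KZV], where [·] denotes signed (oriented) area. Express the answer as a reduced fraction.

Set D = (0, 0), V = (1, 0), R = (0, 1), K = (3, 1); any affine frame gives the same invariant.
1. Z lies on line VD with VZ:ZD = 2:5 ⇒ Z = (5/7, 0)
2. U is the midpoint of KV ⇒ U = (2, 1/2)
2·[VRU] = -3/2, 2·[KZV] = 2/7
[VRU]:[KZV] = -3/2:2/7 = -21/4

[VRU]:[KZV] = -21/4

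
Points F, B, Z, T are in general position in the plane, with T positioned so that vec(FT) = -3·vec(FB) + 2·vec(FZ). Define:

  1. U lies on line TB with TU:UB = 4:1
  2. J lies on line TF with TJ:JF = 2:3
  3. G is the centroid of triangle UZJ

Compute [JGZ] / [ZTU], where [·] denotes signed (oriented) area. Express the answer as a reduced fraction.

[JGZ]:[ZTU] = 13/60

Work in coordinates with F = (0, 0), B = (1, 0), Z = (0, 1), T = (-3, 2).
1. U lies on line TB with TU:UB = 4:1 ⇒ U = (1/5, 2/5)
2. J lies on line TF with TJ:JF = 2:3 ⇒ J = (-9/5, 6/5)
3. G is the centroid of triangle UZJ ⇒ G = (-8/15, 13/15)
2·[JGZ] = 26/75, 2·[ZTU] = 8/5
[JGZ]:[ZTU] = 26/75:8/5 = 13/60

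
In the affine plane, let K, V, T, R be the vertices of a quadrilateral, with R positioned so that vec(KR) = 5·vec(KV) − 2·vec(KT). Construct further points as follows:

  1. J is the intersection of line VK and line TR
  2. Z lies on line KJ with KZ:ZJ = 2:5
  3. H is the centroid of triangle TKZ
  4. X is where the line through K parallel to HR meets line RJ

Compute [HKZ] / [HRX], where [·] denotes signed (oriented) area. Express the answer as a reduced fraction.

[HKZ]:[HRX] = -2/25

Set K = (0, 0), V = (1, 0), T = (0, 1), R = (5, -2); any affine frame gives the same invariant.
1. J is the intersection of line VK and line TR ⇒ J = (5/3, 0)
2. Z lies on line KJ with KZ:ZJ = 2:5 ⇒ Z = (10/21, 0)
3. H is the centroid of triangle TKZ ⇒ H = (10/63, 1/3)
4. X is where the line through K parallel to HR meets line RJ ⇒ X = (305/36, -49/12)
2·[HKZ] = 10/63, 2·[HRX] = -125/63
[HKZ]:[HRX] = 10/63:-125/63 = -2/25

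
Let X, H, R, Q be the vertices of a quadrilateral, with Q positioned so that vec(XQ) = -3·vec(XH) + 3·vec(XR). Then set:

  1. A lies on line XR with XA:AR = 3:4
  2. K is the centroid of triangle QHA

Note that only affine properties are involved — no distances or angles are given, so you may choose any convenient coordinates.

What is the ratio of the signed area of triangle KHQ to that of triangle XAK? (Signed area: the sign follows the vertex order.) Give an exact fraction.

Choose coordinates X = (0, 0), H = (1, 0), R = (0, 1), Q = (-3, 3).
1. A lies on line XR with XA:AR = 3:4 ⇒ A = (0, 3/7)
2. K is the centroid of triangle QHA ⇒ K = (-2/3, 8/7)
2·[KHQ] = 3/7, 2·[XAK] = 2/7
[KHQ]:[XAK] = 3/7:2/7 = 3/2

[KHQ]:[XAK] = 3/2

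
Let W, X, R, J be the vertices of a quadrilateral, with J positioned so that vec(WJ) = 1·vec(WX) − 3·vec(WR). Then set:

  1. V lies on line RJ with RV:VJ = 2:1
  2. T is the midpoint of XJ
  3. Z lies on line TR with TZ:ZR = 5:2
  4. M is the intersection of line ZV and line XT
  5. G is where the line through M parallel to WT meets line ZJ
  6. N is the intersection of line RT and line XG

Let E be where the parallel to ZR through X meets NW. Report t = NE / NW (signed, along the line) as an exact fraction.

t = -3/2

Assign W = (0, 0), X = (1, 0), R = (0, 1), J = (1, -3) — the answer is frame-independent, so this choice is without loss of generality.
1. V lies on line RJ with RV:VJ = 2:1 ⇒ V = (2/3, -5/3)
2. T is the midpoint of XJ ⇒ T = (1, -3/2)
3. Z lies on line TR with TZ:ZR = 5:2 ⇒ Z = (2/7, 2/7)
4. M is the intersection of line ZV and line XT ⇒ M = (1, -27/8)
5. G is where the line through M parallel to WT meets line ZJ ⇒ G = (139/124, -441/124)
6. N is the intersection of line RT and line XG ⇒ N = (284/269, -441/269)
through X parallel to ZR: direction (-2/7, 5/7); meets NW at E = (710/269, -2205/538)
E = N + t·(W−N) with t = -3/2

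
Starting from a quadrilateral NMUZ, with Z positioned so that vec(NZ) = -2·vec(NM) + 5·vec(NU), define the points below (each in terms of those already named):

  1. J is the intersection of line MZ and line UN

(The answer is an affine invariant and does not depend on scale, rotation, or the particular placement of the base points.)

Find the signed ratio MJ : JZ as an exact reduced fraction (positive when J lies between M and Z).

Choose coordinates N = (0, 0), M = (1, 0), U = (0, 1), Z = (-2, 5).
1. J is the intersection of line MZ and line UN ⇒ J = (0, 5/3)
J = M + t·(Z−M) with t = 1/3, so MJ:JZ = t:(1−t) = 1/3:2/3

MJ:JZ = 1/2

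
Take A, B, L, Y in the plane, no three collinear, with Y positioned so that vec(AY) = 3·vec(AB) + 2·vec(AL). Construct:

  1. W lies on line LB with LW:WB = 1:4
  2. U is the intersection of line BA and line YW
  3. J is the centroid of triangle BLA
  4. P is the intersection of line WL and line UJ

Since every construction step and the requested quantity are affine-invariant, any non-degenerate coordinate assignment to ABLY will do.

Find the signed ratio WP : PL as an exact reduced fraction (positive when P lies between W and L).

Work in coordinates with A = (0, 0), B = (1, 0), L = (0, 1), Y = (3, 2).
1. W lies on line LB with LW:WB = 1:4 ⇒ W = (1/5, 4/5)
2. U is the intersection of line BA and line YW ⇒ U = (-5/3, 0)
3. J is the centroid of triangle BLA ⇒ J = (1/3, 1/3)
4. P is the intersection of line WL and line UJ ⇒ P = (13/21, 8/21)
P = W + t·(L−W) with t = -44/21, so WP:PL = t:(1−t) = -44/21:65/21

WP:PL = -44/65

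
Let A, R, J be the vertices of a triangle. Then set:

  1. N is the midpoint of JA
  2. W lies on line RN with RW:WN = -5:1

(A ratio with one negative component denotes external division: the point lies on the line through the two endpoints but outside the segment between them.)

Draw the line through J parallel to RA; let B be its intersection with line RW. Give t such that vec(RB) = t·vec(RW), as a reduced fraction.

Choose coordinates A = (0, 0), R = (1, 0), J = (0, 1).
1. N is the midpoint of JA ⇒ N = (0, 1/2)
2. W lies on line RN with RW:WN = -5:1 ⇒ W = (-1/4, 5/8)
through J parallel to RA: direction (-1, 0); meets RW at B = (-1, 1)
B = R + t·(W−R) with t = 8/5

t = 8/5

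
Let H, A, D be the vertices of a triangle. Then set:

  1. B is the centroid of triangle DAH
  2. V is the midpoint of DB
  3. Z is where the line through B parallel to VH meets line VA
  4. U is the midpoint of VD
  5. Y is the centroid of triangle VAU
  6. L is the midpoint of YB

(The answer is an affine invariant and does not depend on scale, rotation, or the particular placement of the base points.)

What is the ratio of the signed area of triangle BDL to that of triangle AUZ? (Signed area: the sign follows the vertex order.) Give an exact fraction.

Set H = (0, 0), A = (1, 0), D = (0, 1); any affine frame gives the same invariant.
1. B is the centroid of triangle DAH ⇒ B = (1/3, 1/3)
2. V is the midpoint of DB ⇒ V = (1/6, 2/3)
3. Z is where the line through B parallel to VH meets line VA ⇒ Z = (3/8, 1/2)
4. U is the midpoint of VD ⇒ U = (1/12, 5/6)
5. Y is the centroid of triangle VAU ⇒ Y = (5/12, 1/2)
6. L is the midpoint of YB ⇒ L = (3/8, 5/12)
2·[BDL] = -1/18, 2·[AUZ] = 1/16
[BDL]:[AUZ] = -1/18:1/16 = -8/9

[BDL]:[AUZ] = -8/9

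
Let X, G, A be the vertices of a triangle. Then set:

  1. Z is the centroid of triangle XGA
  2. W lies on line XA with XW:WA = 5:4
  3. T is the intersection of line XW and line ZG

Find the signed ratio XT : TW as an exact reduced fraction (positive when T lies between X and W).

XT:TW = 9

Work in coordinates with X = (0, 0), G = (1, 0), A = (0, 1).
1. Z is the centroid of triangle XGA ⇒ Z = (1/3, 1/3)
2. W lies on line XA with XW:WA = 5:4 ⇒ W = (0, 5/9)
3. T is the intersection of line XW and line ZG ⇒ T = (0, 1/2)
T = X + t·(W−X) with t = 9/10, so XT:TW = t:(1−t) = 9/10:1/10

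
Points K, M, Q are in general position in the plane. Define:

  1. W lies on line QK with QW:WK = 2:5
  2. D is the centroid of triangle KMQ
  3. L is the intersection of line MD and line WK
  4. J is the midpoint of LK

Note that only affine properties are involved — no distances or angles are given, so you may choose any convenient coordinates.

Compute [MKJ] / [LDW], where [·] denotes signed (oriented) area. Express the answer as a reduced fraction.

Set K = (0, 0), M = (1, 0), Q = (0, 1); any affine frame gives the same invariant.
1. W lies on line QK with QW:WK = 2:5 ⇒ W = (0, 5/7)
2. D is the centroid of triangle KMQ ⇒ D = (1/3, 1/3)
3. L is the intersection of line MD and line WK ⇒ L = (0, 1/2)
4. J is the midpoint of LK ⇒ J = (0, 1/4)
2·[MKJ] = -1/4, 2·[LDW] = 1/14
[MKJ]:[LDW] = -1/4:1/14 = -7/2

[MKJ]:[LDW] = -7/2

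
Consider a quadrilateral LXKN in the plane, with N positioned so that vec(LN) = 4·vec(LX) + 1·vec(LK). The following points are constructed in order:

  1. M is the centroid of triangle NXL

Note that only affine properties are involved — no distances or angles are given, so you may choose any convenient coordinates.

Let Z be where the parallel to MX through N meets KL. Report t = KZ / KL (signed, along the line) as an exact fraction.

Assign L = (0, 0), X = (1, 0), K = (0, 1), N = (4, 1) — the answer is frame-independent, so this choice is without loss of generality.
1. M is the centroid of triangle NXL ⇒ M = (5/3, 1/3)
through N parallel to MX: direction (-2/3, -1/3); meets KL at Z = (0, -1)
Z = K + t·(L−K) with t = 2

t = 2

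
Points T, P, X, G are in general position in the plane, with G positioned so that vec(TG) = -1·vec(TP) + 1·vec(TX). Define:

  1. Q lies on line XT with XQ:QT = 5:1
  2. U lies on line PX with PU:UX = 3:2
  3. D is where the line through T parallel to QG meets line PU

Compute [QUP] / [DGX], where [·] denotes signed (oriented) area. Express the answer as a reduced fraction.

[QUP]:[DGX] = 1/12

Set T = (0, 0), P = (1, 0), X = (0, 1), G = (-1, 1); any affine frame gives the same invariant.
1. Q lies on line XT with XQ:QT = 5:1 ⇒ Q = (0, 1/6)
2. U lies on line PX with PU:UX = 3:2 ⇒ U = (2/5, 3/5)
3. D is where the line through T parallel to QG meets line PU ⇒ D = (6, -5)
2·[QUP] = -1/2, 2·[DGX] = -6
[QUP]:[DGX] = -1/2:-6 = 1/12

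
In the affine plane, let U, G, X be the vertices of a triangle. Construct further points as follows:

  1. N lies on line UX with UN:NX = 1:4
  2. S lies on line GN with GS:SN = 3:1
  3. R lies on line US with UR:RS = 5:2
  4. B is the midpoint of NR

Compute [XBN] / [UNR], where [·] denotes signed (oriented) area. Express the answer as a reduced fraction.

Work in coordinates with U = (0, 0), G = (1, 0), X = (0, 1).
1. N lies on line UX with UN:NX = 1:4 ⇒ N = (0, 1/5)
2. S lies on line GN with GS:SN = 3:1 ⇒ S = (1/4, 3/20)
3. R lies on line US with UR:RS = 5:2 ⇒ R = (5/28, 3/28)
4. B is the midpoint of NR ⇒ B = (5/56, 43/280)
2·[XBN] = -1/14, 2·[UNR] = -1/28
[XBN]:[UNR] = -1/14:-1/28 = 2

[XBN]:[UNR] = 2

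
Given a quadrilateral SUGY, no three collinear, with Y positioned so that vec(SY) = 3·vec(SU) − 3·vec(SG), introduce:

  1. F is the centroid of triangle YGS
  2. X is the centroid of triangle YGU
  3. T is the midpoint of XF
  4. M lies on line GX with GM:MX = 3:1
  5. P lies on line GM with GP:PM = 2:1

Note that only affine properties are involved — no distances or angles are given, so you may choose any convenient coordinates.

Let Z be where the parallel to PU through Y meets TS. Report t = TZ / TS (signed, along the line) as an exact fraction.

t = -17

Work in coordinates with S = (0, 0), U = (1, 0), G = (0, 1), Y = (3, -3).
1. F is the centroid of triangle YGS ⇒ F = (1, -2/3)
2. X is the centroid of triangle YGU ⇒ X = (4/3, -2/3)
3. T is the midpoint of XF ⇒ T = (7/6, -2/3)
4. M lies on line GX with GM:MX = 3:1 ⇒ M = (1, -1/4)
5. P lies on line GM with GP:PM = 2:1 ⇒ P = (2/3, 1/6)
through Y parallel to PU: direction (1/3, -1/6); meets TS at Z = (21, -12)
Z = T + t·(S−T) with t = -17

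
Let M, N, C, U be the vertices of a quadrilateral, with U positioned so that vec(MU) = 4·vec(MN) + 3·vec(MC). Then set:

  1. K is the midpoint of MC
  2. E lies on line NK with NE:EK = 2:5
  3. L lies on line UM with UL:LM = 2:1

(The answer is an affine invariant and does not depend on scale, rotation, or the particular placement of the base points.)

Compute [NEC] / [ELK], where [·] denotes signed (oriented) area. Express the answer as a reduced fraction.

[NEC]:[ELK] = -6/35

Choose coordinates M = (0, 0), N = (1, 0), C = (0, 1), U = (4, 3).
1. K is the midpoint of MC ⇒ K = (0, 1/2)
2. E lies on line NK with NE:EK = 2:5 ⇒ E = (5/7, 1/7)
3. L lies on line UM with UL:LM = 2:1 ⇒ L = (4/3, 1)
2·[NEC] = -1/7, 2·[ELK] = 5/6
[NEC]:[ELK] = -1/7:5/6 = -6/35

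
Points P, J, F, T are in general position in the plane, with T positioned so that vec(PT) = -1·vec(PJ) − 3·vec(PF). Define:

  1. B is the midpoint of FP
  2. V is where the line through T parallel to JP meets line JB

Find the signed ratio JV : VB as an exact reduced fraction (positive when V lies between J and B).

Work in coordinates with P = (0, 0), J = (1, 0), F = (0, 1), T = (-1, -3).
1. B is the midpoint of FP ⇒ B = (0, 1/2)
2. V is where the line through T parallel to JP meets line JB ⇒ V = (7, -3)
V = J + t·(B−J) with t = -6, so JV:VB = t:(1−t) = -6:7

JV:VB = -6/7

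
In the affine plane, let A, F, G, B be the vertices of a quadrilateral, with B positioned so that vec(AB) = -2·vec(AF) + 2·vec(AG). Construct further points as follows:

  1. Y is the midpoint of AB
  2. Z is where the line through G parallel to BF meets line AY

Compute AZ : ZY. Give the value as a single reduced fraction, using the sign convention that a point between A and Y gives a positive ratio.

AZ:ZY = -3/2

Assign A = (0, 0), F = (1, 0), G = (0, 1), B = (-2, 2) — the answer is frame-independent, so this choice is without loss of generality.
1. Y is the midpoint of AB ⇒ Y = (-1, 1)
2. Z is where the line through G parallel to BF meets line AY ⇒ Z = (-3, 3)
Z = A + t·(Y−A) with t = 3, so AZ:ZY = t:(1−t) = 3:-2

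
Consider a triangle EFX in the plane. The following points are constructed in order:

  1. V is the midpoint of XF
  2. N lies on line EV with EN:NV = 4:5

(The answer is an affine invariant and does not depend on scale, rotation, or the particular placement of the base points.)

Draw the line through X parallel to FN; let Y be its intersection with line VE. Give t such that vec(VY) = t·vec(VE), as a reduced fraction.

Choose coordinates E = (0, 0), F = (1, 0), X = (0, 1).
1. V is the midpoint of XF ⇒ V = (1/2, 1/2)
2. N lies on line EV with EN:NV = 4:5 ⇒ N = (2/9, 2/9)
through X parallel to FN: direction (-7/9, 2/9); meets VE at Y = (7/9, 7/9)
Y = V + t·(E−V) with t = -5/9

t = -5/9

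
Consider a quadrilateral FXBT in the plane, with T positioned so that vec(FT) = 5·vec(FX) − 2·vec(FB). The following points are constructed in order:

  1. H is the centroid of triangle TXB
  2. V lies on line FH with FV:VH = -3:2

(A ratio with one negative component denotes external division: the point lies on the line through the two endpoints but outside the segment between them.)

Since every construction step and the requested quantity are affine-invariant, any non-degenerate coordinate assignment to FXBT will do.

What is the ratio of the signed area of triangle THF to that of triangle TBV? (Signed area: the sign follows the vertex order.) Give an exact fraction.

[THF]:[TBV] = -7/24

Choose coordinates F = (0, 0), X = (1, 0), B = (0, 1), T = (5, -2).
1. H is the centroid of triangle TXB ⇒ H = (2, -1/3)
2. V lies on line FH with FV:VH = -3:2 ⇒ V = (6, -1)
2·[THF] = 7/3, 2·[TBV] = -8
[THF]:[TBV] = 7/3:-8 = -7/24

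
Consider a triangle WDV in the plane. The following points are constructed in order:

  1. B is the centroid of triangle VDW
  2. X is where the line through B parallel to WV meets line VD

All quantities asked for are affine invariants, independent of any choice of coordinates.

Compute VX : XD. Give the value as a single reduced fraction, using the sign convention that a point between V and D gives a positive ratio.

Work in coordinates with W = (0, 0), D = (1, 0), V = (0, 1).
1. B is the centroid of triangle VDW ⇒ B = (1/3, 1/3)
2. X is where the line through B parallel to WV meets line VD ⇒ X = (1/3, 2/3)
X = V + t·(D−V) with t = 1/3, so VX:XD = t:(1−t) = 1/3:2/3

VX:XD = 1/2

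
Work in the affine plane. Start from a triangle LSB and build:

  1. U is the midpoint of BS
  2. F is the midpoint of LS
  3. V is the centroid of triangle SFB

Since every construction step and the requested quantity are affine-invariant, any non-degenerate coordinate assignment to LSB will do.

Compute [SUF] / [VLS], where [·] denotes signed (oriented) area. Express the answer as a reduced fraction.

Work in coordinates with L = (0, 0), S = (1, 0), B = (0, 1).
1. U is the midpoint of BS ⇒ U = (1/2, 1/2)
2. F is the midpoint of LS ⇒ F = (1/2, 0)
3. V is the centroid of triangle SFB ⇒ V = (1/2, 1/3)
2·[SUF] = 1/4, 2·[VLS] = 1/3
[SUF]:[VLS] = 1/4:1/3 = 3/4

[SUF]:[VLS] = 3/4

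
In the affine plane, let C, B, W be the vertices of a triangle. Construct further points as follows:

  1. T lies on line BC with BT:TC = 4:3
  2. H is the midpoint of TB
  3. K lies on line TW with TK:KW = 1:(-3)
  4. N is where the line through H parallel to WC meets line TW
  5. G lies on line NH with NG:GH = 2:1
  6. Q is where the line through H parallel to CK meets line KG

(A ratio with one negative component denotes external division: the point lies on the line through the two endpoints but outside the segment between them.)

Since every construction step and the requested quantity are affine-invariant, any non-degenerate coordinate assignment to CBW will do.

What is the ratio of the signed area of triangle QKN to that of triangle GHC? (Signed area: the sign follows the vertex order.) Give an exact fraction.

[QKN]:[GHC] = 1/3

Set C = (0, 0), B = (1, 0), W = (0, 1); any affine frame gives the same invariant.
1. T lies on line BC with BT:TC = 4:3 ⇒ T = (3/7, 0)
2. H is the midpoint of TB ⇒ H = (5/7, 0)
3. K lies on line TW with TK:KW = 1:(-3) ⇒ K = (9/14, -1/2)
4. N is where the line through H parallel to WC meets line TW ⇒ N = (5/7, -2/3)
5. G lies on line NH with NG:GH = 2:1 ⇒ G = (5/7, -2/9)
6. Q is where the line through H parallel to CK meets line KG ⇒ Q = (16/21, -1/27)
2·[QKN] = 10/189, 2·[GHC] = 10/63
[QKN]:[GHC] = 10/189:10/63 = 1/3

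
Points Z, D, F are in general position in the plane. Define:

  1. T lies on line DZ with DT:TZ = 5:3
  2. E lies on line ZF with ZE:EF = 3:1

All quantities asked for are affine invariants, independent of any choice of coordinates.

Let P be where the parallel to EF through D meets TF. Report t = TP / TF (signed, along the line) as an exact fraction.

t = -5/3

Work in coordinates with Z = (0, 0), D = (1, 0), F = (0, 1).
1. T lies on line DZ with DT:TZ = 5:3 ⇒ T = (3/8, 0)
2. E lies on line ZF with ZE:EF = 3:1 ⇒ E = (0, 3/4)
through D parallel to EF: direction (0, 1/4); meets TF at P = (1, -5/3)
P = T + t·(F−T) with t = -5/3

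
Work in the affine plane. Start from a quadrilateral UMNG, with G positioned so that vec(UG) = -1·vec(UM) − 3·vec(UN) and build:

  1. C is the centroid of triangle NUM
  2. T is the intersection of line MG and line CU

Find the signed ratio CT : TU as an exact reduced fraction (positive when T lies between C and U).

CT:TU = -8/9

Choose coordinates U = (0, 0), M = (1, 0), N = (0, 1), G = (-1, -3).
1. C is the centroid of triangle NUM ⇒ C = (1/3, 1/3)
2. T is the intersection of line MG and line CU ⇒ T = (3, 3)
T = C + t·(U−C) with t = -8, so CT:TU = t:(1−t) = -8:9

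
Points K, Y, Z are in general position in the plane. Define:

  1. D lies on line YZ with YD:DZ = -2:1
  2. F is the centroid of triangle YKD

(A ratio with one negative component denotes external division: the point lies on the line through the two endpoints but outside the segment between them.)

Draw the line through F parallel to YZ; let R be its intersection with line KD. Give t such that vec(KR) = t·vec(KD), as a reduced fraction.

t = 2/3

Work in coordinates with K = (0, 0), Y = (1, 0), Z = (0, 1).
1. D lies on line YZ with YD:DZ = -2:1 ⇒ D = (-1, 2)
2. F is the centroid of triangle YKD ⇒ F = (0, 2/3)
through F parallel to YZ: direction (-1, 1); meets KD at R = (-2/3, 4/3)
R = K + t·(D−K) with t = 2/3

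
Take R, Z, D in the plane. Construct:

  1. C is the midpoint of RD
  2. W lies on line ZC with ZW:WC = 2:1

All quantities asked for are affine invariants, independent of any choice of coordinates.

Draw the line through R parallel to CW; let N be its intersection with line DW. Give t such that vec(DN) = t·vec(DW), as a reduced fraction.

Set R = (0, 0), Z = (1, 0), D = (0, 1); any affine frame gives the same invariant.
1. C is the midpoint of RD ⇒ C = (0, 1/2)
2. W lies on line ZC with ZW:WC = 2:1 ⇒ W = (1/3, 1/3)
through R parallel to CW: direction (1/3, -1/6); meets DW at N = (2/3, -1/3)
N = D + t·(W−D) with t = 2

t = 2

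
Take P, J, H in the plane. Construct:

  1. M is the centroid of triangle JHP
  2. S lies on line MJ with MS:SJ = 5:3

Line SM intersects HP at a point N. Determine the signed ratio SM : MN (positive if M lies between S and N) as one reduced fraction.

SM:MN = 5/4

Work in coordinates with P = (0, 0), J = (1, 0), H = (0, 1).
1. M is the centroid of triangle JHP ⇒ M = (1/3, 1/3)
2. S lies on line MJ with MS:SJ = 5:3 ⇒ S = (3/4, 1/8)
line SM meets HP at N = (0, 1/2)
M = S + t·(N−S) with t = 5/9, so SM:MN = 5/9:4/9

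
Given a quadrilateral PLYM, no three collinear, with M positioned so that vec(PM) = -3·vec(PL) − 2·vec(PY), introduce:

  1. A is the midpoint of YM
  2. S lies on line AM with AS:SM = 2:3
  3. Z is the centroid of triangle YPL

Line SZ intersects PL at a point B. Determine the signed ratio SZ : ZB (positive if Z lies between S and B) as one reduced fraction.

Set P = (0, 0), L = (1, 0), Y = (0, 1), M = (-3, -2); any affine frame gives the same invariant.
1. A is the midpoint of YM ⇒ A = (-3/2, -1/2)
2. S lies on line AM with AS:SM = 2:3 ⇒ S = (-21/10, -11/10)
3. Z is the centroid of triangle YPL ⇒ Z = (1/3, 1/3)
line SZ meets PL at B = (-10/43, 0)
Z = S + t·(B−S) with t = 43/33, so SZ:ZB = 43/33:-10/33

SZ:ZB = -43/10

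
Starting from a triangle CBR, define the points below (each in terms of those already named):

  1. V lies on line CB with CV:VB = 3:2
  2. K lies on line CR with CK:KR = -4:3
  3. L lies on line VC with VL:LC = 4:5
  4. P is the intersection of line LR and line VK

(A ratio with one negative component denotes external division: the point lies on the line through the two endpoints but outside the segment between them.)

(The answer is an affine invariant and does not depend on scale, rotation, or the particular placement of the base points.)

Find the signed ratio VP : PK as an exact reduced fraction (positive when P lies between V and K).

VP:PK = -4/15

Choose coordinates C = (0, 0), B = (1, 0), R = (0, 1).
1. V lies on line CB with CV:VB = 3:2 ⇒ V = (3/5, 0)
2. K lies on line CR with CK:KR = -4:3 ⇒ K = (0, 4)
3. L lies on line VC with VL:LC = 4:5 ⇒ L = (1/3, 0)
4. P is the intersection of line LR and line VK ⇒ P = (9/11, -16/11)
P = V + t·(K−V) with t = -4/11, so VP:PK = t:(1−t) = -4/11:15/11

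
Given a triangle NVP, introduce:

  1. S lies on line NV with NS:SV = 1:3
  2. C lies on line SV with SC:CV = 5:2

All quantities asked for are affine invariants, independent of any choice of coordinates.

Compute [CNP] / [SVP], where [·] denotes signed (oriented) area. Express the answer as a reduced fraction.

[CNP]:[SVP] = -22/21

Assign N = (0, 0), V = (1, 0), P = (0, 1) — the answer is frame-independent, so this choice is without loss of generality.
1. S lies on line NV with NS:SV = 1:3 ⇒ S = (1/4, 0)
2. C lies on line SV with SC:CV = 5:2 ⇒ C = (11/14, 0)
2·[CNP] = -11/14, 2·[SVP] = 3/4
[CNP]:[SVP] = -11/14:3/4 = -22/21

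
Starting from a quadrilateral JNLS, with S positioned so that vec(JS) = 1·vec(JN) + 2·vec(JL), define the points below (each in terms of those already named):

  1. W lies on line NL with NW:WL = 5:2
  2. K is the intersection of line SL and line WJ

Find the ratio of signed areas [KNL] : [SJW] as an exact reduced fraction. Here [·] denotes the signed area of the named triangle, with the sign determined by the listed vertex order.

[KNL]:[SJW] = 28/3

Set J = (0, 0), N = (1, 0), L = (0, 1), S = (1, 2); any affine frame gives the same invariant.
1. W lies on line NL with NW:WL = 5:2 ⇒ W = (2/7, 5/7)
2. K is the intersection of line SL and line WJ ⇒ K = (2/3, 5/3)
2·[KNL] = -4/3, 2·[SJW] = -1/7
[KNL]:[SJW] = -4/3:-1/7 = 28/3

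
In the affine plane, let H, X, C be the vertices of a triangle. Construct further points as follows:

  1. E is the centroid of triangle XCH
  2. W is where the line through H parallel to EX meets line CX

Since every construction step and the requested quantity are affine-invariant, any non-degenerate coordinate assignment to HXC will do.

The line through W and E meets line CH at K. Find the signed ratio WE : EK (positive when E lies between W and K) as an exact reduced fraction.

WE:EK = 5

Set H = (0, 0), X = (1, 0), C = (0, 1); any affine frame gives the same invariant.
1. E is the centroid of triangle XCH ⇒ E = (1/3, 1/3)
2. W is where the line through H parallel to EX meets line CX ⇒ W = (2, -1)
line WE meets CH at K = (0, 3/5)
E = W + t·(K−W) with t = 5/6, so WE:EK = 5/6:1/6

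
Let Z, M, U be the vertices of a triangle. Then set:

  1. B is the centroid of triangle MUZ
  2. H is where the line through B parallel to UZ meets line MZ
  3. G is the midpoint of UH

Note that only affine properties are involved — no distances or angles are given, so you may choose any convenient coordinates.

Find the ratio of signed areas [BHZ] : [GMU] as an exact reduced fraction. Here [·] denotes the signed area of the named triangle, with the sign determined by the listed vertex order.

Choose coordinates Z = (0, 0), M = (1, 0), U = (0, 1).
1. B is the centroid of triangle MUZ ⇒ B = (1/3, 1/3)
2. H is where the line through B parallel to UZ meets line MZ ⇒ H = (1/3, 0)
3. G is the midpoint of UH ⇒ G = (1/6, 1/2)
2·[BHZ] = -1/9, 2·[GMU] = 1/3
[BHZ]:[GMU] = -1/9:1/3 = -1/3

[BHZ]:[GMU] = -1/3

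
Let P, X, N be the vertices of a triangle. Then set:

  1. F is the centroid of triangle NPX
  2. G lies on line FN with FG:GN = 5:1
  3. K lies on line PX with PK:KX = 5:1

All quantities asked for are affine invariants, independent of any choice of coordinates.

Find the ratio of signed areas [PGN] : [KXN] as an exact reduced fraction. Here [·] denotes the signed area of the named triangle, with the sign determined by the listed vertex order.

Work in coordinates with P = (0, 0), X = (1, 0), N = (0, 1).
1. F is the centroid of triangle NPX ⇒ F = (1/3, 1/3)
2. G lies on line FN with FG:GN = 5:1 ⇒ G = (1/18, 8/9)
3. K lies on line PX with PK:KX = 5:1 ⇒ K = (5/6, 0)
2·[PGN] = 1/18, 2·[KXN] = 1/6
[PGN]:[KXN] = 1/18:1/6 = 1/3

[PGN]:[KXN] = 1/3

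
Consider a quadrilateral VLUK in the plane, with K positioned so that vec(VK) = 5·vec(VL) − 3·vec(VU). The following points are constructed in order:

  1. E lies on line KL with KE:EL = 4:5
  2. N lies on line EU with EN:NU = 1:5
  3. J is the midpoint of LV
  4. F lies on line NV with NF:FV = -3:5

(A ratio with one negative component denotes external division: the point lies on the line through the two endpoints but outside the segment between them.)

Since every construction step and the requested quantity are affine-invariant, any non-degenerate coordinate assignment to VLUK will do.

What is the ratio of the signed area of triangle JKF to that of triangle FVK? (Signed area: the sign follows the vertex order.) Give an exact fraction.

Set V = (0, 0), L = (1, 0), U = (0, 1), K = (5, -3); any affine frame gives the same invariant.
1. E lies on line KL with KE:EL = 4:5 ⇒ E = (29/9, -5/3)
2. N lies on line EU with EN:NU = 1:5 ⇒ N = (145/54, -11/9)
3. J is the midpoint of LV ⇒ J = (1/2, 0)
4. F lies on line NV with NF:FV = -3:5 ⇒ F = (725/108, -55/18)
2·[JKF] = 44/9, 2·[FVK] = 175/36
[JKF]:[FVK] = 44/9:175/36 = 176/175

[JKF]:[FVK] = 176/175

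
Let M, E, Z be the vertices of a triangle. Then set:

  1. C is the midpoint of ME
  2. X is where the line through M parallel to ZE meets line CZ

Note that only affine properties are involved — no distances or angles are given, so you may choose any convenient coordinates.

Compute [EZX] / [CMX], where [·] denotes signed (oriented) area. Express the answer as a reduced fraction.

Choose coordinates M = (0, 0), E = (1, 0), Z = (0, 1).
1. C is the midpoint of ME ⇒ C = (1/2, 0)
2. X is where the line through M parallel to ZE meets line CZ ⇒ X = (1, -1)
2·[EZX] = 1, 2·[CMX] = 1/2
[EZX]:[CMX] = 1:1/2 = 2

[EZX]:[CMX] = 2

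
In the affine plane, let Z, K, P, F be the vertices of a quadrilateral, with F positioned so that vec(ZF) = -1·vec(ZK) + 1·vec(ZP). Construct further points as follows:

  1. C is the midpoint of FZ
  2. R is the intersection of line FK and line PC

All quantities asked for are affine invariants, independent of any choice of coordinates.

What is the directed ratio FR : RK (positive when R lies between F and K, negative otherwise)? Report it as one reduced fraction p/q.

Work in coordinates with Z = (0, 0), K = (1, 0), P = (0, 1), F = (-1, 1).
1. C is the midpoint of FZ ⇒ C = (-1/2, 1/2)
2. R is the intersection of line FK and line PC ⇒ R = (-1/3, 2/3)
R = F + t·(K−F) with t = 1/3, so FR:RK = t:(1−t) = 1/3:2/3

FR:RK = 1/2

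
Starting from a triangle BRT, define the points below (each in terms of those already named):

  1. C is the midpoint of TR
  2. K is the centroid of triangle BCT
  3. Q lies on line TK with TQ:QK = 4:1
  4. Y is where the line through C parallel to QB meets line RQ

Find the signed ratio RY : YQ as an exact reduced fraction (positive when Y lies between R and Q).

Work in coordinates with B = (0, 0), R = (1, 0), T = (0, 1).
1. C is the midpoint of TR ⇒ C = (1/2, 1/2)
2. K is the centroid of triangle BCT ⇒ K = (1/6, 1/2)
3. Q lies on line TK with TQ:QK = 4:1 ⇒ Q = (2/15, 3/5)
4. Y is where the line through C parallel to QB meets line RQ ⇒ Y = (127/270, 11/30)
Y = R + t·(Q−R) with t = 11/18, so RY:YQ = t:(1−t) = 11/18:7/18

RY:YQ = 11/7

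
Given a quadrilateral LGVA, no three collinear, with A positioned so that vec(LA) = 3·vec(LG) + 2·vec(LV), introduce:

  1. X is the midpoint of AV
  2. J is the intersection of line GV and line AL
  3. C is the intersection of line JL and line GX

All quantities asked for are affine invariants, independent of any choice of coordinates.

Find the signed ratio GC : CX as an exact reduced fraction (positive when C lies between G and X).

GC:CX = 4/3

Choose coordinates L = (0, 0), G = (1, 0), V = (0, 1), A = (3, 2).
1. X is the midpoint of AV ⇒ X = (3/2, 3/2)
2. J is the intersection of line GV and line AL ⇒ J = (3/5, 2/5)
3. C is the intersection of line JL and line GX ⇒ C = (9/7, 6/7)
C = G + t·(X−G) with t = 4/7, so GC:CX = t:(1−t) = 4/7:3/7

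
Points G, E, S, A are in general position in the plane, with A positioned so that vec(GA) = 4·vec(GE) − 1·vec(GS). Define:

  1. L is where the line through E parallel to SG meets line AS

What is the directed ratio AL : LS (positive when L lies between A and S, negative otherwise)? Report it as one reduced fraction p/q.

AL:LS = 3

Assign G = (0, 0), E = (1, 0), S = (0, 1), A = (4, -1) — the answer is frame-independent, so this choice is without loss of generality.
1. L is where the line through E parallel to SG meets line AS ⇒ L = (1, 1/2)
L = A + t·(S−A) with t = 3/4, so AL:LS = t:(1−t) = 3/4:1/4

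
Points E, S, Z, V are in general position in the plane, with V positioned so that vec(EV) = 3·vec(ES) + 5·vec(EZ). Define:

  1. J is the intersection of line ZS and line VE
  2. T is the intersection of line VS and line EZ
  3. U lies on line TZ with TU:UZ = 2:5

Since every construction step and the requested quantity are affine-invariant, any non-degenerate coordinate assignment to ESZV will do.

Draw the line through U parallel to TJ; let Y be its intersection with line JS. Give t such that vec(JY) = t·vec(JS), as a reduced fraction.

Work in coordinates with E = (0, 0), S = (1, 0), Z = (0, 1), V = (3, 5).
1. J is the intersection of line ZS and line VE ⇒ J = (3/8, 5/8)
2. T is the intersection of line VS and line EZ ⇒ T = (0, -5/2)
3. U lies on line TZ with TU:UZ = 2:5 ⇒ U = (0, -3/2)
through U parallel to TJ: direction (3/8, 25/8); meets JS at Y = (15/56, 41/56)
Y = J + t·(S−J) with t = -6/35

t = -6/35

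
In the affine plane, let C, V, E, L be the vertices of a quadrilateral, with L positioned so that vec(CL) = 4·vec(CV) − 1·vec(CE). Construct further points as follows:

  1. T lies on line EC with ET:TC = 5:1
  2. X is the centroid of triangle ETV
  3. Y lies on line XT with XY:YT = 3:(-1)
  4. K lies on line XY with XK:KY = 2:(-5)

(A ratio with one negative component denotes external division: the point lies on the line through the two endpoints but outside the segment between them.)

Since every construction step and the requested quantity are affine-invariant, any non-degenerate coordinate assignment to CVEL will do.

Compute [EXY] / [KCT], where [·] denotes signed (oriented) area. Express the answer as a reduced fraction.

Work in coordinates with C = (0, 0), V = (1, 0), E = (0, 1), L = (4, -1).
1. T lies on line EC with ET:TC = 5:1 ⇒ T = (0, 1/6)
2. X is the centroid of triangle ETV ⇒ X = (1/3, 7/18)
3. Y lies on line XT with XY:YT = 3:(-1) ⇒ Y = (-1/6, 1/18)
4. K lies on line XY with XK:KY = 2:(-5) ⇒ K = (2/3, 11/18)
2·[EXY] = -5/12, 2·[KCT] = -1/9
[EXY]:[KCT] = -5/12:-1/9 = 15/4

[EXY]:[KCT] = 15/4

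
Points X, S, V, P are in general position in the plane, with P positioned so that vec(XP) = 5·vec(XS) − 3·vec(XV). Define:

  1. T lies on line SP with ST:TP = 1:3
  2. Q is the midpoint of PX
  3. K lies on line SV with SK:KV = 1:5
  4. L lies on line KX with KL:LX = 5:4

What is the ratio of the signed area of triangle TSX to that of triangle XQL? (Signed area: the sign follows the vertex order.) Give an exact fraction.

[TSX]:[XQL] = 81/80

Set X = (0, 0), S = (1, 0), V = (0, 1), P = (5, -3); any affine frame gives the same invariant.
1. T lies on line SP with ST:TP = 1:3 ⇒ T = (2, -3/4)
2. Q is the midpoint of PX ⇒ Q = (5/2, -3/2)
3. K lies on line SV with SK:KV = 1:5 ⇒ K = (5/6, 1/6)
4. L lies on line KX with KL:LX = 5:4 ⇒ L = (10/27, 2/27)
2·[TSX] = 3/4, 2·[XQL] = 20/27
[TSX]:[XQL] = 3/4:20/27 = 81/80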